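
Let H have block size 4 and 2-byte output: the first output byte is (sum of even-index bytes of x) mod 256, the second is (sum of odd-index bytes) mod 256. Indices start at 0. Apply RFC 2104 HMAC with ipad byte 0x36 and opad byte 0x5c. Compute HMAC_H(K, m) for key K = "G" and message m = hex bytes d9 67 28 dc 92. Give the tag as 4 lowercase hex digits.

b167

Key "G" = 47 is 1 byte ≤ B = 4; zero-pad to 4 bytes: K' = 47 00 00 00.
K' ⊕ ipad = 71 36 36 36.  K' ⊕ opad = 1b 5c 5c 5c.
Inner input = (K'⊕ipad) ∥ m = 71 36 36 36 ∥ d9 67 28 dc 92.
Inner hash: even-index sum = 570 mod 256 = 58; odd-index sum = 431 mod 256 = 175 → 3a af.
Outer input = (K'⊕opad) ∥ inner = 1b 5c 5c 5c ∥ 3a af.
Outer hash (tag): even-index sum = 177 mod 256 = 177; odd-index sum = 359 mod 256 = 103 → b1 67.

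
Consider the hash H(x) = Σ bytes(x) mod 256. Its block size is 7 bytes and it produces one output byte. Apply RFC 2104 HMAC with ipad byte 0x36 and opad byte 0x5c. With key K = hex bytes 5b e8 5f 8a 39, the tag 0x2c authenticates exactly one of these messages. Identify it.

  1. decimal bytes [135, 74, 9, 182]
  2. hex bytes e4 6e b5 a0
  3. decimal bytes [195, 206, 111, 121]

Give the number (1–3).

Key hex bytes 5b e8 5f 8a 39 is 5 bytes ≤ B = 7; zero-pad to 7 bytes: K' = 5b e8 5f 8a 39 00 00.
K' ⊕ ipad = 6d de 69 bc 0f 36 36; K' ⊕ opad = 07 b4 03 d6 65 5c 5c.
m1: inner = H(6d de 69 bc 0f 36 36 87 4a 09 b6) = 7b; tag = H(07 b4 03 d6 65 5c 5c 7b) = 2c ← matches
m2: inner = H(6d de 69 bc 0f 36 36 e4 6e b5 a0) = 92; tag = H(07 b4 03 d6 65 5c 5c 92) = 43
m3: inner = H(6d de 69 bc 0f 36 36 c3 ce 6f 79) = 64; tag = H(07 b4 03 d6 65 5c 5c 64) = 15

1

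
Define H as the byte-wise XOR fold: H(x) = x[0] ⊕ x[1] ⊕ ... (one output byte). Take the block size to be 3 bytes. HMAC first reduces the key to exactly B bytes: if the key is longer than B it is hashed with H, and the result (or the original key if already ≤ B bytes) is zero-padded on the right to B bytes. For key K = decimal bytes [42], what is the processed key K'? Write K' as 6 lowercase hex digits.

Key decimal bytes [42] = 2a is 1 byte ≤ B = 3; zero-pad to 3 bytes: K' = 2a 00 00.

2a0000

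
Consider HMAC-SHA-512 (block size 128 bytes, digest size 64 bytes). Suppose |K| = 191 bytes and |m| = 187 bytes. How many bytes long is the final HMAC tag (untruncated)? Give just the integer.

64

The tag is one SHA-512 digest: 64 bytes.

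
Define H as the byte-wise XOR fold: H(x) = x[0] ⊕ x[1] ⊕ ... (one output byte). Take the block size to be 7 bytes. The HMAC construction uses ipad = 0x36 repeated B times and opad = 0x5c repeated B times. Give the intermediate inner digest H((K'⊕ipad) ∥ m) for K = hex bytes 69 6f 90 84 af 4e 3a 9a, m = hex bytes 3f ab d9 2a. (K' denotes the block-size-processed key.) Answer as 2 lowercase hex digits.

02

Key hex bytes 69 6f 90 84 af 4e 3a 9a is 8 bytes > B = 7, so hash it first: H(key) = 53, then zero-pad to 7 bytes: K' = 53 00 00 00 00 00 00.
K' ⊕ ipad = 65 36 36 36 36 36 36.
Inner input = 65 36 36 36 36 36 36 ∥ 3f ab d9 2a.
Inner hash: XOR 65⊕36⊕36⊕36⊕36⊕36⊕36⊕3f⊕ab⊕d9⊕2a = 02.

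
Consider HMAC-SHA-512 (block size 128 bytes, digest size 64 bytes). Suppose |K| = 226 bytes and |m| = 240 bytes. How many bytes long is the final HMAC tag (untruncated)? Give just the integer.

The tag is one SHA-512 digest: 64 bytes.

64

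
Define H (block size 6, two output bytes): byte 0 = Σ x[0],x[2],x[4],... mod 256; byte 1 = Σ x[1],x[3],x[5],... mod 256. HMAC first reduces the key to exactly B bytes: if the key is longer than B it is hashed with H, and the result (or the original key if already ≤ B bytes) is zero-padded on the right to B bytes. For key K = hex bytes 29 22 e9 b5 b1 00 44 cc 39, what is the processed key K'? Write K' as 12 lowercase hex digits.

40a300000000

|K| = 9 > B = 6, so first hash the key.
H(K): even-index sum = 576 mod 256 = 64; odd-index sum = 419 mod 256 = 163 → 40 a3.
Zero-pad H(K) = 40 a3 to 6 bytes: K' = 40 a3 00 00 00 00.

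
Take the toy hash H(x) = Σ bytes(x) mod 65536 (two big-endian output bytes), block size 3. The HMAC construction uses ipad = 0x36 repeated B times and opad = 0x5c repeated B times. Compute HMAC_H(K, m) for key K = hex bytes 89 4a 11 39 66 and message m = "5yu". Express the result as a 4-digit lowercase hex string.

Key hex bytes 89 4a 11 39 66 is 5 bytes > B = 3, so hash it first: H(key) = 01 83, then zero-pad to 3 bytes: K' = 01 83 00.
K' ⊕ ipad = 37 b5 36.  K' ⊕ opad = 5d df 5c.
Inner input = (K'⊕ipad) ∥ m = 37 b5 36 ∥ 35 79 75.
Inner hash: sum = 55+181+54+53+121+117 = 581 → 02 45.
Outer input = (K'⊕opad) ∥ inner = 5d df 5c ∥ 02 45.
Outer hash (tag): sum = 93+223+92+2+69 = 479 → 01 df.

01df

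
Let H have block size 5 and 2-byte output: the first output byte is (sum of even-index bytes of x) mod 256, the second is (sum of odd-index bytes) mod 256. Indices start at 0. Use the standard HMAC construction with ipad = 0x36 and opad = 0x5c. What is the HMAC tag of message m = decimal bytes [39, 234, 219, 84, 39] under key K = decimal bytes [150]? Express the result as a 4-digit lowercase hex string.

1702

Key decimal bytes [150] = 96 is 1 byte ≤ B = 5; zero-pad to 5 bytes: K' = 96 00 00 00 00.
K' ⊕ ipad = a0 36 36 36 36.  K' ⊕ opad = ca 5c 5c 5c 5c.
Inner input = (K'⊕ipad) ∥ m = a0 36 36 36 36 ∥ 27 ea db 54 27.
Inner hash: even-index sum = 586 mod 256 = 74; odd-index sum = 405 mod 256 = 149 → 4a 95.
Outer input = (K'⊕opad) ∥ inner = ca 5c 5c 5c 5c ∥ 4a 95.
Outer hash (tag): even-index sum = 535 mod 256 = 23; odd-index sum = 258 mod 256 = 2 → 17 02.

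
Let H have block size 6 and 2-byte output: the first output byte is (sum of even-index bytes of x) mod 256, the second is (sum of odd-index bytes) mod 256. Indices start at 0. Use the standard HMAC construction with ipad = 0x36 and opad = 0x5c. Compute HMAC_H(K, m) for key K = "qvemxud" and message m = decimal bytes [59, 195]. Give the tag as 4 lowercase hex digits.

Key "qvemxud" = 71 76 65 6d 78 75 64 is 7 bytes > B = 6, so hash it first: H(key) = b2 58, then zero-pad to 6 bytes: K' = b2 58 00 00 00 00.
K' ⊕ ipad = 84 6e 36 36 36 36.  K' ⊕ opad = ee 04 5c 5c 5c 5c.
Inner input = (K'⊕ipad) ∥ m = 84 6e 36 36 36 36 ∥ 3b c3.
Inner hash: even-index sum = 299 mod 256 = 43; odd-index sum = 413 mod 256 = 157 → 2b 9d.
Outer input = (K'⊕opad) ∥ inner = ee 04 5c 5c 5c 5c ∥ 2b 9d.
Outer hash (tag): even-index sum = 465 mod 256 = 209; odd-index sum = 345 mod 256 = 89 → d1 59.

d159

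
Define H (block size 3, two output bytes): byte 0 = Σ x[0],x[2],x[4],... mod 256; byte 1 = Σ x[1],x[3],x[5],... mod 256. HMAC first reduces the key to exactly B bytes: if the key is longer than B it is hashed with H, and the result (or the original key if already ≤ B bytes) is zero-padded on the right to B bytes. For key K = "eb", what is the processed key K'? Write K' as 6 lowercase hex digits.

656200

Key "eb" = 65 62 is 2 bytes ≤ B = 3; zero-pad to 3 bytes: K' = 65 62 00.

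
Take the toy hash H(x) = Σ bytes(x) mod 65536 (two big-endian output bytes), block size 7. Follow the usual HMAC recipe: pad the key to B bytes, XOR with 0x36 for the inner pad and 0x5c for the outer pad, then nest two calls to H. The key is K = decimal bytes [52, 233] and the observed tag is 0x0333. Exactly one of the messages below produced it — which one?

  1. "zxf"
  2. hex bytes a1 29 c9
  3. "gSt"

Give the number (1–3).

Key decimal bytes [52, 233] = 34 e9 is 2 bytes ≤ B = 7; zero-pad to 7 bytes: K' = 34 e9 00 00 00 00 00.
K' ⊕ ipad = 02 df 36 36 36 36 36; K' ⊕ opad = 68 b5 5c 5c 5c 5c 5c.
m1: inner = H(02 df 36 36 36 36 36 7a 78 66) = 03 47; tag = H(68 b5 5c 5c 5c 5c 5c 03 47) = 0333 ← matches
m2: inner = H(02 df 36 36 36 36 36 a1 29 c9) = 03 82; tag = H(68 b5 5c 5c 5c 5c 5c 03 82) = 036e
m3: inner = H(02 df 36 36 36 36 36 67 53 74) = 03 1d; tag = H(68 b5 5c 5c 5c 5c 5c 03 1d) = 0309

1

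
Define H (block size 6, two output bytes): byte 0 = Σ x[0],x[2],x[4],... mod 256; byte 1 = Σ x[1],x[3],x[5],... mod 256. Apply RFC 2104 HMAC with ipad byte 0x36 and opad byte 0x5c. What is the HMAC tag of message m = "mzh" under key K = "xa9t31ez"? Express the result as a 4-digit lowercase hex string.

8d30

Key "xa9t31ez" = 78 61 39 74 33 31 65 7a is 8 bytes > B = 6, so hash it first: H(key) = 49 80, then zero-pad to 6 bytes: K' = 49 80 00 00 00 00.
K' ⊕ ipad = 7f b6 36 36 36 36.  K' ⊕ opad = 15 dc 5c 5c 5c 5c.
Inner input = (K'⊕ipad) ∥ m = 7f b6 36 36 36 36 ∥ 6d 7a 68.
Inner hash: even-index sum = 448 mod 256 = 192; odd-index sum = 412 mod 256 = 156 → c0 9c.
Outer input = (K'⊕opad) ∥ inner = 15 dc 5c 5c 5c 5c ∥ c0 9c.
Outer hash (tag): even-index sum = 397 mod 256 = 141; odd-index sum = 560 mod 256 = 48 → 8d 30.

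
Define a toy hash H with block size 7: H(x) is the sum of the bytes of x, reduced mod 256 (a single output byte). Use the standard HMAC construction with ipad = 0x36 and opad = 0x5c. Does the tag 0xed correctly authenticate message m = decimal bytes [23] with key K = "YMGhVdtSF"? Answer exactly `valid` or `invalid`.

Key "YMGhVdtSF" = 59 4d 47 68 56 64 74 53 46 is 9 bytes > B = 7, so hash it first: H(key) = 1c, then zero-pad to 7 bytes: K' = 1c 00 00 00 00 00 00.
K' ⊕ ipad = 2a 36 36 36 36 36 36; K' ⊕ opad = 40 5c 5c 5c 5c 5c 5c.
Inner hash: sum = 42+54+54+54+54+54+54+23 = 389; mod 256 = 133 → 85.
Outer hash (recomputed tag): sum = 64+92+92+92+92+92+92+133 = 749; mod 256 = 237 → ed.
Recomputed tag = ed; claimed = ed → match.

valid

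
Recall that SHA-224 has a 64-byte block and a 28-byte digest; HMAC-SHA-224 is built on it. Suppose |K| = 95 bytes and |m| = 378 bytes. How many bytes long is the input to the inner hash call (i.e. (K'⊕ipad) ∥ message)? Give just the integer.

Key is 95 > 64 bytes, so it is hashed to 28 bytes then zero-padded to 64: |K'| = 64.
Inner input = (K'⊕ipad) ∥ m → 64 + 378 = 442 bytes.

442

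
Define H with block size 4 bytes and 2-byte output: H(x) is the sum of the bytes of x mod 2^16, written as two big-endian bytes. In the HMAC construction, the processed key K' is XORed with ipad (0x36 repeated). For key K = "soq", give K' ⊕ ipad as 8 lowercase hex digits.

45594736

Key "soq" = 73 6f 71 is 3 bytes ≤ B = 4; zero-pad to 4 bytes: K' = 73 6f 71 00.
XOR each byte with 0x36: 73⊕36=45, 6f⊕36=59, 71⊕36=47, 00⊕36=36.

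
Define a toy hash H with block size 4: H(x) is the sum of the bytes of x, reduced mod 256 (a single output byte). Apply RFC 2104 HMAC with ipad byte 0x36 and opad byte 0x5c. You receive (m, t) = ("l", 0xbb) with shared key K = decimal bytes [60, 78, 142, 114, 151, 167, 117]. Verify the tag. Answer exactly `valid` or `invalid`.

invalid

Key decimal bytes [60, 78, 142, 114, 151, 167, 117] = 3c 4e 8e 72 97 a7 75 is 7 bytes > B = 4, so hash it first: H(key) = 3d, then zero-pad to 4 bytes: K' = 3d 00 00 00.
K' ⊕ ipad = 0b 36 36 36; K' ⊕ opad = 61 5c 5c 5c.
Inner hash: sum = 11+54+54+54+108 = 281; mod 256 = 25 → 19.
Outer hash (recomputed tag): sum = 97+92+92+92+25 = 398; mod 256 = 142 → 8e.
Recomputed tag = 8e; claimed = bb → mismatch.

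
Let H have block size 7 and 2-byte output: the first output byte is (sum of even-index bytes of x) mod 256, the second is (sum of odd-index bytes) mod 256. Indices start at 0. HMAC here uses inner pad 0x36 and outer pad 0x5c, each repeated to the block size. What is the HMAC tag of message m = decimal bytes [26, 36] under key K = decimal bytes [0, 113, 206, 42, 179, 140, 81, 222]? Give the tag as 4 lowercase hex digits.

Key decimal bytes [0, 113, 206, 42, 179, 140, 81, 222] = 00 71 ce 2a b3 8c 51 de is 8 bytes > B = 7, so hash it first: H(key) = d2 05, then zero-pad to 7 bytes: K' = d2 05 00 00 00 00 00.
K' ⊕ ipad = e4 33 36 36 36 36 36.  K' ⊕ opad = 8e 59 5c 5c 5c 5c 5c.
Inner input = (K'⊕ipad) ∥ m = e4 33 36 36 36 36 36 ∥ 1a 24.
Inner hash: even-index sum = 426 mod 256 = 170; odd-index sum = 185 mod 256 = 185 → aa b9.
Outer input = (K'⊕opad) ∥ inner = 8e 59 5c 5c 5c 5c 5c ∥ aa b9.
Outer hash (tag): even-index sum = 603 mod 256 = 91; odd-index sum = 443 mod 256 = 187 → 5b bb.

5bbb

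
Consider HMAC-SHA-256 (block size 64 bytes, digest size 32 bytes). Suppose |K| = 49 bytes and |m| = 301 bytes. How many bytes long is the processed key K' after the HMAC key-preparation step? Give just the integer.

64

Key is 49 ≤ 64 bytes, zero-padded: |K'| = 64.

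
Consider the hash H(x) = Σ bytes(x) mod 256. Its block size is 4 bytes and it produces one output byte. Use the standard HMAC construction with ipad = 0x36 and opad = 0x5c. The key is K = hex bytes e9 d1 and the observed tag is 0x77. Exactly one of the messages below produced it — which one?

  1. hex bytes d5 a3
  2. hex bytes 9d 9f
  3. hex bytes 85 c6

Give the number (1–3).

Key hex bytes e9 d1 is 2 bytes ≤ B = 4; zero-pad to 4 bytes: K' = e9 d1 00 00.
K' ⊕ ipad = df e7 36 36; K' ⊕ opad = b5 8d 5c 5c.
m1: inner = H(df e7 36 36 d5 a3) = aa; tag = H(b5 8d 5c 5c aa) = a4
m2: inner = H(df e7 36 36 9d 9f) = 6e; tag = H(b5 8d 5c 5c 6e) = 68
m3: inner = H(df e7 36 36 85 c6) = 7d; tag = H(b5 8d 5c 5c 7d) = 77 ← matches

3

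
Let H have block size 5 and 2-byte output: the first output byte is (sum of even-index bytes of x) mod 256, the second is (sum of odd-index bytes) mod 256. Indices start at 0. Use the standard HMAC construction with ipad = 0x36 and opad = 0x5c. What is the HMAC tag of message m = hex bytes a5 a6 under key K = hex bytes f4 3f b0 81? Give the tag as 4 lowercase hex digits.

5564

Key hex bytes f4 3f b0 81 is 4 bytes ≤ B = 5; zero-pad to 5 bytes: K' = f4 3f b0 81 00.
K' ⊕ ipad = c2 09 86 b7 36.  K' ⊕ opad = a8 63 ec dd 5c.
Inner input = (K'⊕ipad) ∥ m = c2 09 86 b7 36 ∥ a5 a6.
Inner hash: even-index sum = 548 mod 256 = 36; odd-index sum = 357 mod 256 = 101 → 24 65.
Outer input = (K'⊕opad) ∥ inner = a8 63 ec dd 5c ∥ 24 65.
Outer hash (tag): even-index sum = 597 mod 256 = 85; odd-index sum = 356 mod 256 = 100 → 55 64.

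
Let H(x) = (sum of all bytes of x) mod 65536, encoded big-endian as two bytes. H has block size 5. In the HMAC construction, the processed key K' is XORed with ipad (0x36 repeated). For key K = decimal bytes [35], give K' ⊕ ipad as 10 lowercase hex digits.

1536363636

Key decimal bytes [35] = 23 is 1 byte ≤ B = 5; zero-pad to 5 bytes: K' = 23 00 00 00 00.
XOR each byte with 0x36: 23⊕36=15, 00⊕36=36, 00⊕36=36, 00⊕36=36, 00⊕36=36.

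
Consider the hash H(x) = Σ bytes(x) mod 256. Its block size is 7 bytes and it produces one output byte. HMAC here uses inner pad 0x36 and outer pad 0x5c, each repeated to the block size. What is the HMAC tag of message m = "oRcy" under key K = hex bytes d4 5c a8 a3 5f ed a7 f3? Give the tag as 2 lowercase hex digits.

9d

Key hex bytes d4 5c a8 a3 5f ed a7 f3 is 8 bytes > B = 7, so hash it first: H(key) = 61, then zero-pad to 7 bytes: K' = 61 00 00 00 00 00 00.
K' ⊕ ipad = 57 36 36 36 36 36 36.  K' ⊕ opad = 3d 5c 5c 5c 5c 5c 5c.
Inner input = (K'⊕ipad) ∥ m = 57 36 36 36 36 36 36 ∥ 6f 52 63 79.
Inner hash: sum = 87+54+54+54+54+54+54+111+82+99+121 = 824; mod 256 = 56 → 38.
Outer input = (K'⊕opad) ∥ inner = 3d 5c 5c 5c 5c 5c 5c ∥ 38.
Outer hash (tag): sum = 61+92+92+92+92+92+92+56 = 669; mod 256 = 157 → 9d.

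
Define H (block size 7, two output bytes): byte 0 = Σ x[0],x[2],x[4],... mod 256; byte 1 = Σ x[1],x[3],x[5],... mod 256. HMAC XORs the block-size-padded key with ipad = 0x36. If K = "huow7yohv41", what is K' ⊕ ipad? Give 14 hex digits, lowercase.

12373636363636

Key "huow7yohv41" = 68 75 6f 77 37 79 6f 68 76 34 31 is 11 bytes > B = 7, so hash it first: H(key) = 24 01, then zero-pad to 7 bytes: K' = 24 01 00 00 00 00 00.
XOR each byte with 0x36: 24⊕36=12, 01⊕36=37, 00⊕36=36, 00⊕36=36, 00⊕36=36, 00⊕36=36, 00⊕36=36.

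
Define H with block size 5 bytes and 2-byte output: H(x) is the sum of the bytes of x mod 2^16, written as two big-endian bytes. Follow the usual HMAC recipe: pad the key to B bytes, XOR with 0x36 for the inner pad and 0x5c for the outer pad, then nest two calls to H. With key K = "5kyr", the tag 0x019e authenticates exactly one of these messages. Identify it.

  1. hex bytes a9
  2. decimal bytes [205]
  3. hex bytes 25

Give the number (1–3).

3

Key "5kyr" = 35 6b 79 72 is 4 bytes ≤ B = 5; zero-pad to 5 bytes: K' = 35 6b 79 72 00.
K' ⊕ ipad = 03 5d 4f 44 36; K' ⊕ opad = 69 37 25 2e 5c.
m1: inner = H(03 5d 4f 44 36 a9) = 01 d2; tag = H(69 37 25 2e 5c 01 d2) = 0222
m2: inner = H(03 5d 4f 44 36 cd) = 01 f6; tag = H(69 37 25 2e 5c 01 f6) = 0246
m3: inner = H(03 5d 4f 44 36 25) = 01 4e; tag = H(69 37 25 2e 5c 01 4e) = 019e ← matches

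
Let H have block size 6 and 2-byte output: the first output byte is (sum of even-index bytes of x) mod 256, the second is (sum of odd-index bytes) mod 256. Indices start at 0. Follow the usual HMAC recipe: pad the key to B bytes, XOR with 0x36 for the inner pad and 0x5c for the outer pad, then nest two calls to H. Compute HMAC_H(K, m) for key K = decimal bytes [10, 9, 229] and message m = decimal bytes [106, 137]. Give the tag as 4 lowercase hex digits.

Key decimal bytes [10, 9, 229] = 0a 09 e5 is 3 bytes ≤ B = 6; zero-pad to 6 bytes: K' = 0a 09 e5 00 00 00.
K' ⊕ ipad = 3c 3f d3 36 36 36.  K' ⊕ opad = 56 55 b9 5c 5c 5c.
Inner input = (K'⊕ipad) ∥ m = 3c 3f d3 36 36 36 ∥ 6a 89.
Inner hash: even-index sum = 431 mod 256 = 175; odd-index sum = 308 mod 256 = 52 → af 34.
Outer input = (K'⊕opad) ∥ inner = 56 55 b9 5c 5c 5c ∥ af 34.
Outer hash (tag): even-index sum = 538 mod 256 = 26; odd-index sum = 321 mod 256 = 65 → 1a 41.

1a41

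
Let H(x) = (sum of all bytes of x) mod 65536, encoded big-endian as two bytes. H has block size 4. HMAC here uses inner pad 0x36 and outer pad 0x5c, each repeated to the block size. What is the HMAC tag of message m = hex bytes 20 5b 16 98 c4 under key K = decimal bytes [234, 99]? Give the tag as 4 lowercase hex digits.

023a

Key decimal bytes [234, 99] = ea 63 is 2 bytes ≤ B = 4; zero-pad to 4 bytes: K' = ea 63 00 00.
K' ⊕ ipad = dc 55 36 36.  K' ⊕ opad = b6 3f 5c 5c.
Inner input = (K'⊕ipad) ∥ m = dc 55 36 36 ∥ 20 5b 16 98 c4.
Inner hash: sum = 220+85+54+54+32+91+22+152+196 = 906 → 03 8a.
Outer input = (K'⊕opad) ∥ inner = b6 3f 5c 5c ∥ 03 8a.
Outer hash (tag): sum = 182+63+92+92+3+138 = 570 → 02 3a.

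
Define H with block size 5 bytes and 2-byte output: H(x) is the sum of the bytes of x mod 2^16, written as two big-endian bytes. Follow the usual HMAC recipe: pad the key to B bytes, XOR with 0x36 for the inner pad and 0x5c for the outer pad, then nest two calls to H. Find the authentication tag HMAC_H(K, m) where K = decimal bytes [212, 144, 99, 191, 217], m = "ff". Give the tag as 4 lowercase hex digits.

Key decimal bytes [212, 144, 99, 191, 217] = d4 90 63 bf d9 is exactly B = 5 bytes: K' = d4 90 63 bf d9.
K' ⊕ ipad = e2 a6 55 89 ef.  K' ⊕ opad = 88 cc 3f e3 85.
Inner input = (K'⊕ipad) ∥ m = e2 a6 55 89 ef ∥ 66 66.
Inner hash: sum = 226+166+85+137+239+102+102 = 1057 → 04 21.
Outer input = (K'⊕opad) ∥ inner = 88 cc 3f e3 85 ∥ 04 21.
Outer hash (tag): sum = 136+204+63+227+133+4+33 = 800 → 03 20.

0320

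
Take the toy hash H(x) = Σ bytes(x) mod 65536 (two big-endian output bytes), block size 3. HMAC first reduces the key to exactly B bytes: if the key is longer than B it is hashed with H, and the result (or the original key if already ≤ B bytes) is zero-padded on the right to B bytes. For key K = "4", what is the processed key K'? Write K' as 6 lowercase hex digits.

Key "4" = 34 is 1 byte ≤ B = 3; zero-pad to 3 bytes: K' = 34 00 00.

340000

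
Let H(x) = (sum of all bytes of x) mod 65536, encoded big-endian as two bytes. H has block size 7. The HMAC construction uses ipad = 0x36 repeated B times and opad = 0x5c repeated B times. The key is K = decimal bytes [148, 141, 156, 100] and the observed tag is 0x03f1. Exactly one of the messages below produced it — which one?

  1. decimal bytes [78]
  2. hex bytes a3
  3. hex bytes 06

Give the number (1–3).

Key decimal bytes [148, 141, 156, 100] = 94 8d 9c 64 is 4 bytes ≤ B = 7; zero-pad to 7 bytes: K' = 94 8d 9c 64 00 00 00.
K' ⊕ ipad = a2 bb aa 52 36 36 36; K' ⊕ opad = c8 d1 c0 38 5c 5c 5c.
m1: inner = H(a2 bb aa 52 36 36 36 4e) = 03 49; tag = H(c8 d1 c0 38 5c 5c 5c 03 49) = 03f1 ← matches
m2: inner = H(a2 bb aa 52 36 36 36 a3) = 03 9e; tag = H(c8 d1 c0 38 5c 5c 5c 03 9e) = 0446
m3: inner = H(a2 bb aa 52 36 36 36 06) = 03 01; tag = H(c8 d1 c0 38 5c 5c 5c 03 01) = 03a9

1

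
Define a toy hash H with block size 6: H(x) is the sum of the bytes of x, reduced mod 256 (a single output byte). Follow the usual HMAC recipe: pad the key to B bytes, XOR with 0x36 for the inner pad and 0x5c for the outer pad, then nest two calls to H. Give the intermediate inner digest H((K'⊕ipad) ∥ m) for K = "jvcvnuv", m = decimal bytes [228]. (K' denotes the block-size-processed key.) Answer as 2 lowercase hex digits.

Key "jvcvnuv" = 6a 76 63 76 6e 75 76 is 7 bytes > B = 6, so hash it first: H(key) = 12, then zero-pad to 6 bytes: K' = 12 00 00 00 00 00.
K' ⊕ ipad = 24 36 36 36 36 36.
Inner input = 24 36 36 36 36 36 ∥ e4.
Inner hash: sum = 36+54+54+54+54+54+228 = 534; mod 256 = 22 → 16.

16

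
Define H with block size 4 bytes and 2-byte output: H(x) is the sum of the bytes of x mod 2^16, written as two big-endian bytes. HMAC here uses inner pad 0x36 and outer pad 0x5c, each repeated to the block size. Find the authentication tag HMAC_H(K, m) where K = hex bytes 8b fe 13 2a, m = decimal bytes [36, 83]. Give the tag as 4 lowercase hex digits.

Key hex bytes 8b fe 13 2a is exactly B = 4 bytes: K' = 8b fe 13 2a.
K' ⊕ ipad = bd c8 25 1c.  K' ⊕ opad = d7 a2 4f 76.
Inner input = (K'⊕ipad) ∥ m = bd c8 25 1c ∥ 24 53.
Inner hash: sum = 189+200+37+28+36+83 = 573 → 02 3d.
Outer input = (K'⊕opad) ∥ inner = d7 a2 4f 76 ∥ 02 3d.
Outer hash (tag): sum = 215+162+79+118+2+61 = 637 → 02 7d.

027d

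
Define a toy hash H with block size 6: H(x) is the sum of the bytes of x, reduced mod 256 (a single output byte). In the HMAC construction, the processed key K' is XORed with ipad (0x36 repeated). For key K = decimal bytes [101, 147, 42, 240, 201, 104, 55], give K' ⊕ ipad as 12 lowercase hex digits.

4c3636363636

Key decimal bytes [101, 147, 42, 240, 201, 104, 55] = 65 93 2a f0 c9 68 37 is 7 bytes > B = 6, so hash it first: H(key) = 7a, then zero-pad to 6 bytes: K' = 7a 00 00 00 00 00.
XOR each byte with 0x36: 7a⊕36=4c, 00⊕36=36, 00⊕36=36, 00⊕36=36, 00⊕36=36, 00⊕36=36.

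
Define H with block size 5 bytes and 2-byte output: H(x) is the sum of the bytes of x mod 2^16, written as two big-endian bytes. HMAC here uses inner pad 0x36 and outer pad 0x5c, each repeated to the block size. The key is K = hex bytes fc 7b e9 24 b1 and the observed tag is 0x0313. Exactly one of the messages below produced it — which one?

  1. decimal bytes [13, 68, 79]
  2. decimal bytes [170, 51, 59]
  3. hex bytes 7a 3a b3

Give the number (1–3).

Key hex bytes fc 7b e9 24 b1 is exactly B = 5 bytes: K' = fc 7b e9 24 b1.
K' ⊕ ipad = ca 4d df 12 87; K' ⊕ opad = a0 27 b5 78 ed.
m1: inner = H(ca 4d df 12 87 0d 44 4f) = 03 2f; tag = H(a0 27 b5 78 ed 03 2f) = 0313 ← matches
m2: inner = H(ca 4d df 12 87 aa 33 3b) = 03 a7; tag = H(a0 27 b5 78 ed 03 a7) = 038b
m3: inner = H(ca 4d df 12 87 7a 3a b3) = 03 f6; tag = H(a0 27 b5 78 ed 03 f6) = 03da

1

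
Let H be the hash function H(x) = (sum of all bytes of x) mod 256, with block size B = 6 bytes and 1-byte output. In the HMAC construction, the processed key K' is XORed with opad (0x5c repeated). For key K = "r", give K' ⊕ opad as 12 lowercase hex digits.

Key "r" = 72 is 1 byte ≤ B = 6; zero-pad to 6 bytes: K' = 72 00 00 00 00 00.
XOR each byte with 0x5c: 72⊕5c=2e, 00⊕5c=5c, 00⊕5c=5c, 00⊕5c=5c, 00⊕5c=5c, 00⊕5c=5c.

2e5c5c5c5c5c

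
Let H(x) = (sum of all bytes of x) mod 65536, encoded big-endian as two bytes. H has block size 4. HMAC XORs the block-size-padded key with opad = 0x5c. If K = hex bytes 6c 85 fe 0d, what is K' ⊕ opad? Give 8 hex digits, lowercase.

30d9a251

Key hex bytes 6c 85 fe 0d is exactly B = 4 bytes: K' = 6c 85 fe 0d.
XOR each byte with 0x5c: 6c⊕5c=30, 85⊕5c=d9, fe⊕5c=a2, 0d⊕5c=51.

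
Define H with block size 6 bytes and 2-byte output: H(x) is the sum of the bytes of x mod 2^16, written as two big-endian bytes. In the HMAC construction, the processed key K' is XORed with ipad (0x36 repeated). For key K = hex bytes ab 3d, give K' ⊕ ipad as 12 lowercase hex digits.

Key hex bytes ab 3d is 2 bytes ≤ B = 6; zero-pad to 6 bytes: K' = ab 3d 00 00 00 00.
XOR each byte with 0x36: ab⊕36=9d, 3d⊕36=0b, 00⊕36=36, 00⊕36=36, 00⊕36=36, 00⊕36=36.

9d0b36363636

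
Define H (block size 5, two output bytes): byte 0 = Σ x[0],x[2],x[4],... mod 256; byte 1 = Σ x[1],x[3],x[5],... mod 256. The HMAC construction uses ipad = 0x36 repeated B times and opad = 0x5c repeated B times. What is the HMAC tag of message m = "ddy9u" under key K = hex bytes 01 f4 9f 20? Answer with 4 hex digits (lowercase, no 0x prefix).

a6d7

Key hex bytes 01 f4 9f 20 is 4 bytes ≤ B = 5; zero-pad to 5 bytes: K' = 01 f4 9f 20 00.
K' ⊕ ipad = 37 c2 a9 16 36.  K' ⊕ opad = 5d a8 c3 7c 5c.
Inner input = (K'⊕ipad) ∥ m = 37 c2 a9 16 36 ∥ 64 64 79 39 75.
Inner hash: even-index sum = 435 mod 256 = 179; odd-index sum = 554 mod 256 = 42 → b3 2a.
Outer input = (K'⊕opad) ∥ inner = 5d a8 c3 7c 5c ∥ b3 2a.
Outer hash (tag): even-index sum = 422 mod 256 = 166; odd-index sum = 471 mod 256 = 215 → a6 d7.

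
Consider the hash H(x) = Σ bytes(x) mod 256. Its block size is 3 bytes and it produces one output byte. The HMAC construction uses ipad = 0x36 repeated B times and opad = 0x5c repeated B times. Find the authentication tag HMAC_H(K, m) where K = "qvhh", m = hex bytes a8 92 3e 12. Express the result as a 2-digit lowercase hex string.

Key "qvhh" = 71 76 68 68 is 4 bytes > B = 3, so hash it first: H(key) = b7, then zero-pad to 3 bytes: K' = b7 00 00.
K' ⊕ ipad = 81 36 36.  K' ⊕ opad = eb 5c 5c.
Inner input = (K'⊕ipad) ∥ m = 81 36 36 ∥ a8 92 3e 12.
Inner hash: sum = 129+54+54+168+146+62+18 = 631; mod 256 = 119 → 77.
Outer input = (K'⊕opad) ∥ inner = eb 5c 5c ∥ 77.
Outer hash (tag): sum = 235+92+92+119 = 538; mod 256 = 26 → 1a.

1a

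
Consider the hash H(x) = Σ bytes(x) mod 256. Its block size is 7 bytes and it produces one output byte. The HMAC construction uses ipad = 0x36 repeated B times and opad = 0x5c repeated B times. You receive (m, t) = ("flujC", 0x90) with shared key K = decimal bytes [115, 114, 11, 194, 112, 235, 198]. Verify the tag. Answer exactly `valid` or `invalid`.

valid

Key decimal bytes [115, 114, 11, 194, 112, 235, 198] = 73 72 0b c2 70 eb c6 is exactly B = 7 bytes: K' = 73 72 0b c2 70 eb c6.
K' ⊕ ipad = 45 44 3d f4 46 dd f0; K' ⊕ opad = 2f 2e 57 9e 2c b7 9a.
Inner hash: sum = 69+68+61+244+70+221+240+102+108+117+106+67 = 1473; mod 256 = 193 → c1.
Outer hash (recomputed tag): sum = 47+46+87+158+44+183+154+193 = 912; mod 256 = 144 → 90.
Recomputed tag = 90; claimed = 90 → match.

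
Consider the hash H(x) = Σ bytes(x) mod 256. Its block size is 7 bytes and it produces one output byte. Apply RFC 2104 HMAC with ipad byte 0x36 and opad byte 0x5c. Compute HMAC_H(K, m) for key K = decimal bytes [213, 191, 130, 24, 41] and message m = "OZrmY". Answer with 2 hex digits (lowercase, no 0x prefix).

75

Key decimal bytes [213, 191, 130, 24, 41] = d5 bf 82 18 29 is 5 bytes ≤ B = 7; zero-pad to 7 bytes: K' = d5 bf 82 18 29 00 00.
K' ⊕ ipad = e3 89 b4 2e 1f 36 36.  K' ⊕ opad = 89 e3 de 44 75 5c 5c.
Inner input = (K'⊕ipad) ∥ m = e3 89 b4 2e 1f 36 36 ∥ 4f 5a 72 6d 59.
Inner hash: sum = 227+137+180+46+31+54+54+79+90+114+109+89 = 1210; mod 256 = 186 → ba.
Outer input = (K'⊕opad) ∥ inner = 89 e3 de 44 75 5c 5c ∥ ba.
Outer hash (tag): sum = 137+227+222+68+117+92+92+186 = 1141; mod 256 = 117 → 75.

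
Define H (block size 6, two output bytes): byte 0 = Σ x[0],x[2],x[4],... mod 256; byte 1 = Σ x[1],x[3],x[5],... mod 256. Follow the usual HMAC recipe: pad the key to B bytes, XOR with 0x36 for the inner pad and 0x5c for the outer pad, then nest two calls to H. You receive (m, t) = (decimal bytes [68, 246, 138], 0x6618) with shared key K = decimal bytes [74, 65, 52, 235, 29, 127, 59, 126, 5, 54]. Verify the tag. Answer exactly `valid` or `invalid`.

invalid

Key decimal bytes [74, 65, 52, 235, 29, 127, 59, 126, 5, 54] = 4a 41 34 eb 1d 7f 3b 7e 05 36 is 10 bytes > B = 6, so hash it first: H(key) = db 5f, then zero-pad to 6 bytes: K' = db 5f 00 00 00 00.
K' ⊕ ipad = ed 69 36 36 36 36; K' ⊕ opad = 87 03 5c 5c 5c 5c.
Inner hash: even-index sum = 551 mod 256 = 39; odd-index sum = 459 mod 256 = 203 → 27 cb.
Outer hash (recomputed tag): even-index sum = 358 mod 256 = 102; odd-index sum = 390 mod 256 = 134 → 66 86.
Recomputed tag = 6686; claimed = 6618 → mismatch.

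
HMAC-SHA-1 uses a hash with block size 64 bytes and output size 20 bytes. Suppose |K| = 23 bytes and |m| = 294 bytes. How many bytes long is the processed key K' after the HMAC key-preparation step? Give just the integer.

64

Key is 23 ≤ 64 bytes, zero-padded: |K'| = 64.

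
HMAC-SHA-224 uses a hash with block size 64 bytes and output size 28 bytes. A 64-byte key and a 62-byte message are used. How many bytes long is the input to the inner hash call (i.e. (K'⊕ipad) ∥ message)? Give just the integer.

Key is 64 ≤ 64 bytes, zero-padded: |K'| = 64.
Inner input = (K'⊕ipad) ∥ m → 64 + 62 = 126 bytes.

126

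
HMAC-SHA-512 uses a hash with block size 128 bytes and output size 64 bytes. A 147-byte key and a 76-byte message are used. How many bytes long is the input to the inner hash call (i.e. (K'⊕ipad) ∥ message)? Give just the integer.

Key is 147 > 128 bytes, so it is hashed to 64 bytes then zero-padded to 128: |K'| = 128.
Inner input = (K'⊕ipad) ∥ m → 128 + 76 = 204 bytes.

204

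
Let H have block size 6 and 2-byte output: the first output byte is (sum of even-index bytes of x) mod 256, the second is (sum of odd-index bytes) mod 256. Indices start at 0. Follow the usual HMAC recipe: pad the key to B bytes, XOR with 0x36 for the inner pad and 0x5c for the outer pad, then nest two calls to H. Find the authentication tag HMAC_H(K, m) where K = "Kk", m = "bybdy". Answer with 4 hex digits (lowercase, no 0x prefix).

Key "Kk" = 4b 6b is 2 bytes ≤ B = 6; zero-pad to 6 bytes: K' = 4b 6b 00 00 00 00.
K' ⊕ ipad = 7d 5d 36 36 36 36.  K' ⊕ opad = 17 37 5c 5c 5c 5c.
Inner input = (K'⊕ipad) ∥ m = 7d 5d 36 36 36 36 ∥ 62 79 62 64 79.
Inner hash: even-index sum = 550 mod 256 = 38; odd-index sum = 422 mod 256 = 166 → 26 a6.
Outer input = (K'⊕opad) ∥ inner = 17 37 5c 5c 5c 5c ∥ 26 a6.
Outer hash (tag): even-index sum = 245 mod 256 = 245; odd-index sum = 405 mod 256 = 149 → f5 95.

f595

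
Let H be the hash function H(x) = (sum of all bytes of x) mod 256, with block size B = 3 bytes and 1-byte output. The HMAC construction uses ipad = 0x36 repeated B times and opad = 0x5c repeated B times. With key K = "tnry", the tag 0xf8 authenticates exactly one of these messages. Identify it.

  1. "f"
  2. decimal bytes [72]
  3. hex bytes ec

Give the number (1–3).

Key "tnry" = 74 6e 72 79 is 4 bytes > B = 3, so hash it first: H(key) = cd, then zero-pad to 3 bytes: K' = cd 00 00.
K' ⊕ ipad = fb 36 36; K' ⊕ opad = 91 5c 5c.
m1: inner = H(fb 36 36 66) = cd; tag = H(91 5c 5c cd) = 16
m2: inner = H(fb 36 36 48) = af; tag = H(91 5c 5c af) = f8 ← matches
m3: inner = H(fb 36 36 ec) = 53; tag = H(91 5c 5c 53) = 9c

2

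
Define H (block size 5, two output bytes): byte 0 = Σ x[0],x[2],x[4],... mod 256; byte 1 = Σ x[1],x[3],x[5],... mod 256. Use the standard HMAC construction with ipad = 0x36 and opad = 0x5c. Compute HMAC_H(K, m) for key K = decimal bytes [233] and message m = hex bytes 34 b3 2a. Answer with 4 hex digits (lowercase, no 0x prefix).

Key decimal bytes [233] = e9 is 1 byte ≤ B = 5; zero-pad to 5 bytes: K' = e9 00 00 00 00.
K' ⊕ ipad = df 36 36 36 36.  K' ⊕ opad = b5 5c 5c 5c 5c.
Inner input = (K'⊕ipad) ∥ m = df 36 36 36 36 ∥ 34 b3 2a.
Inner hash: even-index sum = 510 mod 256 = 254; odd-index sum = 202 mod 256 = 202 → fe ca.
Outer input = (K'⊕opad) ∥ inner = b5 5c 5c 5c 5c ∥ fe ca.
Outer hash (tag): even-index sum = 567 mod 256 = 55; odd-index sum = 438 mod 256 = 182 → 37 b6.

37b6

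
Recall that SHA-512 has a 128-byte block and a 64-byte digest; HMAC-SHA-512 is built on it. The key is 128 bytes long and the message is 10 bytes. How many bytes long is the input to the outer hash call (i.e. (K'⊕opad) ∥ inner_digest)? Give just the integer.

192

Key is 128 ≤ 128 bytes, zero-padded: |K'| = 128.
Outer input = (K'⊕opad) ∥ H(inner) → 128 + 64 = 192 bytes.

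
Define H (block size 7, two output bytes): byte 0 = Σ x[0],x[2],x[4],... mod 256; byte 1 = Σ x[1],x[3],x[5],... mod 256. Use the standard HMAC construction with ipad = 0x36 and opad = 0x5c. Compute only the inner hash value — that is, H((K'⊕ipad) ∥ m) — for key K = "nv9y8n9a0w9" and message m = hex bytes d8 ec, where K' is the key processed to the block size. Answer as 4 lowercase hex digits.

4547

Key "nv9y8n9a0w9" = 6e 76 39 79 38 6e 39 61 30 77 39 is 11 bytes > B = 7, so hash it first: H(key) = 81 35, then zero-pad to 7 bytes: K' = 81 35 00 00 00 00 00.
K' ⊕ ipad = b7 03 36 36 36 36 36.
Inner input = b7 03 36 36 36 36 36 ∥ d8 ec.
Inner hash: even-index sum = 581 mod 256 = 69; odd-index sum = 327 mod 256 = 71 → 45 47.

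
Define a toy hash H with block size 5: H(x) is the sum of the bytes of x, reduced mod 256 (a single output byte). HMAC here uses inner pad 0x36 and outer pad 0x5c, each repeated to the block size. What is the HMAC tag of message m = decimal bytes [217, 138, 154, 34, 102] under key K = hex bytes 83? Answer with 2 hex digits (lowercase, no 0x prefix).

61

Key hex bytes 83 is 1 byte ≤ B = 5; zero-pad to 5 bytes: K' = 83 00 00 00 00.
K' ⊕ ipad = b5 36 36 36 36.  K' ⊕ opad = df 5c 5c 5c 5c.
Inner input = (K'⊕ipad) ∥ m = b5 36 36 36 36 ∥ d9 8a 9a 22 66.
Inner hash: sum = 181+54+54+54+54+217+138+154+34+102 = 1042; mod 256 = 18 → 12.
Outer input = (K'⊕opad) ∥ inner = df 5c 5c 5c 5c ∥ 12.
Outer hash (tag): sum = 223+92+92+92+92+18 = 609; mod 256 = 97 → 61.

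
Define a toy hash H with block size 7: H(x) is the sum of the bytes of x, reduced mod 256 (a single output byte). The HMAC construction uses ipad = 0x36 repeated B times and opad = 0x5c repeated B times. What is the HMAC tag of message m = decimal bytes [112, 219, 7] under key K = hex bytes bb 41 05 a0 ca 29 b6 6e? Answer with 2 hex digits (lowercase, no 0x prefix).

Key hex bytes bb 41 05 a0 ca 29 b6 6e is 8 bytes > B = 7, so hash it first: H(key) = b8, then zero-pad to 7 bytes: K' = b8 00 00 00 00 00 00.
K' ⊕ ipad = 8e 36 36 36 36 36 36.  K' ⊕ opad = e4 5c 5c 5c 5c 5c 5c.
Inner input = (K'⊕ipad) ∥ m = 8e 36 36 36 36 36 36 ∥ 70 db 07.
Inner hash: sum = 142+54+54+54+54+54+54+112+219+7 = 804; mod 256 = 36 → 24.
Outer input = (K'⊕opad) ∥ inner = e4 5c 5c 5c 5c 5c 5c ∥ 24.
Outer hash (tag): sum = 228+92+92+92+92+92+92+36 = 816; mod 256 = 48 → 30.

30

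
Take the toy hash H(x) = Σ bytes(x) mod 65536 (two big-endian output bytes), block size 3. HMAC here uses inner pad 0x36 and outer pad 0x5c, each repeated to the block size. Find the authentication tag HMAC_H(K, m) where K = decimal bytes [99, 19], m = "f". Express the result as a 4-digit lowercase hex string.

0101

Key decimal bytes [99, 19] = 63 13 is 2 bytes ≤ B = 3; zero-pad to 3 bytes: K' = 63 13 00.
K' ⊕ ipad = 55 25 36.  K' ⊕ opad = 3f 4f 5c.
Inner input = (K'⊕ipad) ∥ m = 55 25 36 ∥ 66.
Inner hash: sum = 85+37+54+102 = 278 → 01 16.
Outer input = (K'⊕opad) ∥ inner = 3f 4f 5c ∥ 01 16.
Outer hash (tag): sum = 63+79+92+1+22 = 257 → 01 01.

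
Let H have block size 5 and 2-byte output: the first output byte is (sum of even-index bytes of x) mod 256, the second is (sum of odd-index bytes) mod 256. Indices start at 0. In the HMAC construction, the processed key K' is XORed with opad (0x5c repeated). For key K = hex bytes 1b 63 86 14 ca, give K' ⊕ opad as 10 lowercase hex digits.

473fda4896

Key hex bytes 1b 63 86 14 ca is exactly B = 5 bytes: K' = 1b 63 86 14 ca.
XOR each byte with 0x5c: 1b⊕5c=47, 63⊕5c=3f, 86⊕5c=da, 14⊕5c=48, ca⊕5c=96.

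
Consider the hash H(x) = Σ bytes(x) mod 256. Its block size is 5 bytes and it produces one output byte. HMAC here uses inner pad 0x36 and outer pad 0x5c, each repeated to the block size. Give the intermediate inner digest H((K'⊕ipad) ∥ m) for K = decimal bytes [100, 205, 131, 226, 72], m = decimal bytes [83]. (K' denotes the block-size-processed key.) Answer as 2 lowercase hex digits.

Key decimal bytes [100, 205, 131, 226, 72] = 64 cd 83 e2 48 is exactly B = 5 bytes: K' = 64 cd 83 e2 48.
K' ⊕ ipad = 52 fb b5 d4 7e.
Inner input = 52 fb b5 d4 7e ∥ 53.
Inner hash: sum = 82+251+181+212+126+83 = 935; mod 256 = 167 → a7.

a7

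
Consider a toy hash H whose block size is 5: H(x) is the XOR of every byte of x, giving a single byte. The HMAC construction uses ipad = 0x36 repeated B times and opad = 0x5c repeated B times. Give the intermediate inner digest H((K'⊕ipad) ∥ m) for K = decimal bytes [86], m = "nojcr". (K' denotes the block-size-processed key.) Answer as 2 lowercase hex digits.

Key decimal bytes [86] = 56 is 1 byte ≤ B = 5; zero-pad to 5 bytes: K' = 56 00 00 00 00.
K' ⊕ ipad = 60 36 36 36 36.
Inner input = 60 36 36 36 36 ∥ 6e 6f 6a 63 72.
Inner hash: XOR 60⊕36⊕36⊕36⊕36⊕6e⊕6f⊕6a⊕63⊕72 = 1a.

1a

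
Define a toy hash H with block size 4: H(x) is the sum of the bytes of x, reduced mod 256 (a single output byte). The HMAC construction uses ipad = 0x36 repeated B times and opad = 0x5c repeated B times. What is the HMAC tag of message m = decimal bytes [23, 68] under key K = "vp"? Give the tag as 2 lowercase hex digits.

Key "vp" = 76 70 is 2 bytes ≤ B = 4; zero-pad to 4 bytes: K' = 76 70 00 00.
K' ⊕ ipad = 40 46 36 36.  K' ⊕ opad = 2a 2c 5c 5c.
Inner input = (K'⊕ipad) ∥ m = 40 46 36 36 ∥ 17 44.
Inner hash: sum = 64+70+54+54+23+68 = 333; mod 256 = 77 → 4d.
Outer input = (K'⊕opad) ∥ inner = 2a 2c 5c 5c ∥ 4d.
Outer hash (tag): sum = 42+44+92+92+77 = 347; mod 256 = 91 → 5b.

5b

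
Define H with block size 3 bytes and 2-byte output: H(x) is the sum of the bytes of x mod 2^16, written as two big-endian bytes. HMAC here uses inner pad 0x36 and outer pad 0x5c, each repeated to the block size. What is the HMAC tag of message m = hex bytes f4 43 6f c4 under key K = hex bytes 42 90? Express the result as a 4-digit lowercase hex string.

0203

Key hex bytes 42 90 is 2 bytes ≤ B = 3; zero-pad to 3 bytes: K' = 42 90 00.
K' ⊕ ipad = 74 a6 36.  K' ⊕ opad = 1e cc 5c.
Inner input = (K'⊕ipad) ∥ m = 74 a6 36 ∥ f4 43 6f c4.
Inner hash: sum = 116+166+54+244+67+111+196 = 954 → 03 ba.
Outer input = (K'⊕opad) ∥ inner = 1e cc 5c ∥ 03 ba.
Outer hash (tag): sum = 30+204+92+3+186 = 515 → 02 03.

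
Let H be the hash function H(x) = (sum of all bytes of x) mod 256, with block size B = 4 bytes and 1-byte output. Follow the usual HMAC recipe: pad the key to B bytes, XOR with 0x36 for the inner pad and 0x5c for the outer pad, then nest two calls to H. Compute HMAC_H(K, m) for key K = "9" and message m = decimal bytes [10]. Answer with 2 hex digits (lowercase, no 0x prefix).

34

Key "9" = 39 is 1 byte ≤ B = 4; zero-pad to 4 bytes: K' = 39 00 00 00.
K' ⊕ ipad = 0f 36 36 36.  K' ⊕ opad = 65 5c 5c 5c.
Inner input = (K'⊕ipad) ∥ m = 0f 36 36 36 ∥ 0a.
Inner hash: sum = 15+54+54+54+10 = 187 → bb.
Outer input = (K'⊕opad) ∥ inner = 65 5c 5c 5c ∥ bb.
Outer hash (tag): sum = 101+92+92+92+187 = 564; mod 256 = 52 → 34.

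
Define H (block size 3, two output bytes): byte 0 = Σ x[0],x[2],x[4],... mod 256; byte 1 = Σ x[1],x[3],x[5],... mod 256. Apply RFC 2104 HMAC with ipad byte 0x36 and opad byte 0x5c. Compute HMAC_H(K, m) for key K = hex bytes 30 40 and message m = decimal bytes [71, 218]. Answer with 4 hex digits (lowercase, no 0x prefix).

Key hex bytes 30 40 is 2 bytes ≤ B = 3; zero-pad to 3 bytes: K' = 30 40 00.
K' ⊕ ipad = 06 76 36.  K' ⊕ opad = 6c 1c 5c.
Inner input = (K'⊕ipad) ∥ m = 06 76 36 ∥ 47 da.
Inner hash: even-index sum = 278 mod 256 = 22; odd-index sum = 189 mod 256 = 189 → 16 bd.
Outer input = (K'⊕opad) ∥ inner = 6c 1c 5c ∥ 16 bd.
Outer hash (tag): even-index sum = 389 mod 256 = 133; odd-index sum = 50 mod 256 = 50 → 85 32.

8532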